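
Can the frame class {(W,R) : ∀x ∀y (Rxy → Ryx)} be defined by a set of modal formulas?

Yes, by q → □◇q

This is a Sahlqvist condition; the B axiom q → □◇q defines it.
Suppose q→□◇q is valid. Take Rxy and set V(q)={x}. Then q at x, so □◇q at x, so ◇q at y, so some z with Ryz has q; z=x, i.e. Ryx.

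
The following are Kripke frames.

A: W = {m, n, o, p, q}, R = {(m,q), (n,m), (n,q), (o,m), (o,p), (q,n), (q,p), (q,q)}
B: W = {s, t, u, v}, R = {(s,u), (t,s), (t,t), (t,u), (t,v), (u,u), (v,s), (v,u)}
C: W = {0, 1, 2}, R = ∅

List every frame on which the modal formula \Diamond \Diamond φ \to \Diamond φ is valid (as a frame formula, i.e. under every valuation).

Frame correspondent (Sahlqvist): \forall x \forall y \forall z (Rxy \wedge Ryz \to Rxz) — i.e. transitivity.
A: fails — Rom and Rmq but not Roq.
B: holds.
C: holds.

B, C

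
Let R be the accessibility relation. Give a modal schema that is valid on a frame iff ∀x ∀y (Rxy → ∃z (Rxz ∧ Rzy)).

This is density; the standard corresponding axiom is C4: □□q → □q.
Suppose □□q→□q is valid. Take Rxy and set V(q)={w : xR²w}. Then □□q at x, so □q at x, so q at y, i.e. ∃z(Rxz∧Rzy).

□□q → □q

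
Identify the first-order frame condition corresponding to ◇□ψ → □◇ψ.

convergence: ∀x ∀y ∀z (Rxy ∧ Rxz → ∃w (Ryw ∧ Rzw))

This is the .2 axiom.
It corresponds to convergence: ∀x ∀y ∀z (Rxy ∧ Rxz → ∃w (Ryw ∧ Rzw)).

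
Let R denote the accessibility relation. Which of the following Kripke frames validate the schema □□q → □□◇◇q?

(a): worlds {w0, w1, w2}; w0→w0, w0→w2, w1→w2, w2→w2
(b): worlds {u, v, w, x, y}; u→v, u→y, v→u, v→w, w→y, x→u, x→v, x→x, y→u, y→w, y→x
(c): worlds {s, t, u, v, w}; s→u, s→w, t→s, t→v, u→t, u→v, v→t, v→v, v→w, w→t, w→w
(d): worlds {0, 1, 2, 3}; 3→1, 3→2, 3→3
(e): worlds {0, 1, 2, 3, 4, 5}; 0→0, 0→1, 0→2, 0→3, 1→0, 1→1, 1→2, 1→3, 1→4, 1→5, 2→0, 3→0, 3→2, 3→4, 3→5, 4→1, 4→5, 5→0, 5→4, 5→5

(a), (b), (c), (e)

This is the axiom for a generalized confluence (Geach) condition; its first-order frame correspondent is ∀x ∀z (xR²z → ∃w (xR²w ∧ zR²w)).
(a): ✓.
(b): ✓.
(c): ✓.
(d): fails — 3R²1 but no w with 3R²w and 1R²w.
(e): ✓.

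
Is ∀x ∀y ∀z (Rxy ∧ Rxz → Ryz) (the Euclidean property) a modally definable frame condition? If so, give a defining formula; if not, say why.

This is a Sahlqvist condition; the 5 axiom ◇q → □◇q defines it.
Suppose ◇q→□◇q is valid. Take Rxy, Rxz and set V(q)={y}. Then ◇q at x, so □◇q at x, so ◇q at z, so some w with Rzw has q; w=y, i.e. Rzy. By symmetry of the argument, Ryz.

Yes, by ◇q → □◇q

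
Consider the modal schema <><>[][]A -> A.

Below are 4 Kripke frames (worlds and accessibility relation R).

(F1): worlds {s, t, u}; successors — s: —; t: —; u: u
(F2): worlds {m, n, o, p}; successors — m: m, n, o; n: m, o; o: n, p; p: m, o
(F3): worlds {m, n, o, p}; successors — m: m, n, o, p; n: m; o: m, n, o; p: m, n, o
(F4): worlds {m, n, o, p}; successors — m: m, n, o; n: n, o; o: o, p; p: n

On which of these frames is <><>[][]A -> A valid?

The schema corresponds to a generalized confluence (Geach) condition: forall x forall y (x R^2 y -> exists w (y R^2 w & x = w)).
(F1): ✓.
(F2): fails — nR²o but no w with oR²w and n=w.
(F3): ✓.
(F4): fails — mR²n but no w with nR²w and m=w.
Valid on: (F1), (F3).

(F1), (F3)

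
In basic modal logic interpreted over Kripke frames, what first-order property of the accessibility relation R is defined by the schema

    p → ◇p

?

Reflexivity

Equivalently (dual form): □p → p.
Suppose □p→p is valid. At any x set V(p)={w : Rxw}. Then □p holds at x, so p holds at x, i.e. Rxx.
Conversely, on a frame with reflexivity the schema holds at every world under every valuation.
Frame condition: ∀x Rxx.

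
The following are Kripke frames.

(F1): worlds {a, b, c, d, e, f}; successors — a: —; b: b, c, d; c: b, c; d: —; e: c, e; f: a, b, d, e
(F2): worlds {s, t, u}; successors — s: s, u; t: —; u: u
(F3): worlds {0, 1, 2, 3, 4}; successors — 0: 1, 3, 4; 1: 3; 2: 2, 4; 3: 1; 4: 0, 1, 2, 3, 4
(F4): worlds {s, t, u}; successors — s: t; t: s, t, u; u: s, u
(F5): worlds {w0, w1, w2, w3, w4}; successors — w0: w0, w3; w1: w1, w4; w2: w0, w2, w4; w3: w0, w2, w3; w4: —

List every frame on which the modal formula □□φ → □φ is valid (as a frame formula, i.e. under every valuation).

This is the axiom for density; its first-order frame correspondent is ∀x ∀y (Rxy → ∃z (Rxz ∧ Rzy)).
(F1): fails — Rfa but no z with Rfz and Rza.
(F2): satisfies the condition.
(F3): fails — R31 but no z with R3z and Rz1.
(F4): satisfies the condition.
(F5): satisfies the condition.

(F2), (F4), (F5)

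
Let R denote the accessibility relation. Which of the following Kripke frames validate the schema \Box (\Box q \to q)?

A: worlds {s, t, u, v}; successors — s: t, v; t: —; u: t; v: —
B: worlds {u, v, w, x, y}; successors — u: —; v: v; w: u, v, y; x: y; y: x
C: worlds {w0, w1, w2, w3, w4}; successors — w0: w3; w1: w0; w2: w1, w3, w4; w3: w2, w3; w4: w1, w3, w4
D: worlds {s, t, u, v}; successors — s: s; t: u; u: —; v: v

The schema corresponds to shift-reflexivity: \forall x \forall y (Rxy \to Ryy).
A: fails — Rsv but not Rvv.
B: fails — Ryx but not Rxx.
C: fails — Rw1w0 but not Rw0w0.
D: fails — Rtu but not Ruu.

none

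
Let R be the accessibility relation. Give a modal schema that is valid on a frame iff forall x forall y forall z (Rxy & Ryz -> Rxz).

□s → □□s

This is transitivity; the standard corresponding axiom is 4: □s → □□s.
Suppose □s→□□s is valid. Take Rxy, Ryz and set V(s)={w : Rxw}. Then □s at x, so □□s at x, so □s at y, so s at z, i.e. Rxz.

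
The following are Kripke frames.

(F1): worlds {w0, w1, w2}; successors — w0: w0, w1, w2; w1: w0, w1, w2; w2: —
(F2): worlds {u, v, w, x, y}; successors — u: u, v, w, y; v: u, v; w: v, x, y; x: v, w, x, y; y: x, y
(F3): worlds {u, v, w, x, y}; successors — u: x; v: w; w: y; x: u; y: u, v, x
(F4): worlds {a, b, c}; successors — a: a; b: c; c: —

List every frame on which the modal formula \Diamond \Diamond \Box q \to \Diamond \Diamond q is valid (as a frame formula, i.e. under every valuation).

(F2), (F4)

The schema corresponds to a generalized confluence (Geach) condition: \forall x \forall y (x R^2 y \to \exists w (yRw \wedge x R^2 w)).
(F1): fails — w0R²w2 but no w with w2Rw and w0R²w.
(F2): satisfies the condition.
(F3): fails — uR²u but no t with uRt and uR²t.
(F4): satisfies the condition.
Valid on: (F2), (F4).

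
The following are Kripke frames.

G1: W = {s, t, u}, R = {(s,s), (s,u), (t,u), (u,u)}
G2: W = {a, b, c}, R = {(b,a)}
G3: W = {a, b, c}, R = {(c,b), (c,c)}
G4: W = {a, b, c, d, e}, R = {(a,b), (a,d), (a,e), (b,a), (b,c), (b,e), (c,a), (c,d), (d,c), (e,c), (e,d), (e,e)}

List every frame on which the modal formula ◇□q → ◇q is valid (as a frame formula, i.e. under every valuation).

The schema corresponds to a generalized confluence (Geach) condition: ∀x ∀y (xRy → ∃w (yRw ∧ xRw)).
G1: condition met.
G2: fails — bRa but no w with aRw and bRw.
G3: fails — cRb but no w with bRw and cRw.
G4: fails — aRd but no w with dRw and aRw.

G1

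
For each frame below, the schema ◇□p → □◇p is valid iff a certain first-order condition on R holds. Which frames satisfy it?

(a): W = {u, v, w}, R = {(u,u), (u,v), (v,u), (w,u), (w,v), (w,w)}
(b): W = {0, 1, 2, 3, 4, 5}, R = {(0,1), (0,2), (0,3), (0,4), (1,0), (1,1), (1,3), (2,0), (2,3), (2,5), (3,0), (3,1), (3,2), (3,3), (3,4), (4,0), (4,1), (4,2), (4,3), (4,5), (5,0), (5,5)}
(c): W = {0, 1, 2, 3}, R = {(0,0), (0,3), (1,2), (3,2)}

Frame correspondent (Sahlqvist): ∀x ∀y ∀z (Rxy ∧ Rxz → ∃w (Ryw ∧ Rzw)) — i.e. convergence.
(a): holds.
(b): fails — R25 and R20 but 5 and 0 have no common successor.
(c): fails — R00 and R03 but 0 and 3 have no common successor.

(a)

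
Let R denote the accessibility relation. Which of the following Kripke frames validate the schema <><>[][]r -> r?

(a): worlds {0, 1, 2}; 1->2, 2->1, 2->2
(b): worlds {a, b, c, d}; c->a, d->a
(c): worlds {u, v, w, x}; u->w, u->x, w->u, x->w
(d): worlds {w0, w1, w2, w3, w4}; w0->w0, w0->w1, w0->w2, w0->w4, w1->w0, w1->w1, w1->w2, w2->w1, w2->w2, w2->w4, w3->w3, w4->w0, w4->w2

The schema corresponds to a generalized confluence (Geach) condition: forall x forall y (x R^2 y -> exists w (y R^2 w & x = w)).
(a): ✓.
(b): ✓.
(c): fails — uR²w but no t with wR²t and u=t.
(d): ✓.
Valid on: (a), (b), (d).

(a), (b), (d)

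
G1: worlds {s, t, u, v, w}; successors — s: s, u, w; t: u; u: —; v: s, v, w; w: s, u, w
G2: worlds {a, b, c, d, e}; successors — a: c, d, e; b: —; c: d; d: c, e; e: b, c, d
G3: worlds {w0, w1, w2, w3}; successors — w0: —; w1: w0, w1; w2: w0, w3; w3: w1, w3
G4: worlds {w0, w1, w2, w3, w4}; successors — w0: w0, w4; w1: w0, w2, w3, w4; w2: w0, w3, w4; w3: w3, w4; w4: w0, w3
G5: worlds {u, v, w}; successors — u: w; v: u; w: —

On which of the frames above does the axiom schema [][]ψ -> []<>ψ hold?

G4

This is the axiom for a generalized confluence (Geach) condition; its first-order frame correspondent is forall x forall z (xRz -> exists w (x R^2 w & zRw)).
G1: fails — sRu but no w* with sR²w* and uRw*.
G2: fails — eRb but no w with eR²w and bRw.
G3: fails — w1Rw0 but no w with w1R²w and w0Rw.
G4: condition met.
G5: fails — uRw but no t with uR²t and wRt.
Valid on: G4.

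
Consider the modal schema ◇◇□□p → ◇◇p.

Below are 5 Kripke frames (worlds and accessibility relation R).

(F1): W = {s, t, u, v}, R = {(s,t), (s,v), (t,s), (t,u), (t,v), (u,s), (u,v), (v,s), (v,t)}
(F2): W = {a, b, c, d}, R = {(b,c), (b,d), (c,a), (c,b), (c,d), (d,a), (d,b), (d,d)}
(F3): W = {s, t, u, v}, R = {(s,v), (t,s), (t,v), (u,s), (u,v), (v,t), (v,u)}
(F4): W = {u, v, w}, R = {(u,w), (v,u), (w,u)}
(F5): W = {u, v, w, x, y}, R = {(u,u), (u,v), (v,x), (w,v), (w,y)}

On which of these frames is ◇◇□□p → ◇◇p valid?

Frame correspondent (Sahlqvist): ∀x ∀y (xR²y → ∃w (yR²w ∧ xR²w)) — i.e. a generalized confluence (Geach) condition.
(F1): ✓.
(F2): fails — bR²a but no w with aR²w and bR²w.
(F3): fails — vR²s but no w with sR²w and vR²w.
(F4): ✓.
(F5): fails — uR²v but no t with vR²t and uR²t.

(F1), (F4)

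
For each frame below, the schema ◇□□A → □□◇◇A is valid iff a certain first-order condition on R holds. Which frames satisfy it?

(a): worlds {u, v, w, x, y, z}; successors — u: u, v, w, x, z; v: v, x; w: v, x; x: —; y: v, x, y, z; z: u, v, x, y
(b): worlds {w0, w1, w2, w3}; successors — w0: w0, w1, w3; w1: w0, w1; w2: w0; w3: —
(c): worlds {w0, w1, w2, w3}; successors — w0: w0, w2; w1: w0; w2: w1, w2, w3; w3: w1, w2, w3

(c)

This is the axiom for a generalized confluence (Geach) condition; its first-order frame correspondent is ∀x ∀y ∀z ((xRy ∧ xR²z) → ∃w (yR²w ∧ zR²w)).
(a): fails — uRu, uR²x but no t with uR²t and xR²t.
(b): fails — w0Rw0, w0R²w3 but no w with w0R²w and w3R²w.
(c): ✓.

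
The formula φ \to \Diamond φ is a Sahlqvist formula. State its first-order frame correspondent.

Reflexivity

This is frame-equivalent to □φ → φ (substitute ¬φ for φ and contrapose).
Suppose □φ→φ is valid. At any x set V(φ)={w : Rxw}. Then □φ holds at x, so φ holds at x, i.e. Rxx.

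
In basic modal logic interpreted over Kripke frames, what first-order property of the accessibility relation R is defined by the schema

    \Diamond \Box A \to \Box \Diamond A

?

Convergence

Suppose ◇□A→□◇A is valid. Take Rxy, Rxz and set V(A)={w : Ryw}. Then □A at y so ◇□A at x, so □◇A at x, so ◇A at z, giving w with Rzw and Ryw.
Conversely, any frame satisfying \forall x \forall y \forall z (Rxy \wedge Rxz \to \exists w (Ryw \wedge Rzw)) validates the schema.
Frame condition: \forall x \forall y \forall z (Rxy \wedge Rxz \to \exists w (Ryw \wedge Rzw)).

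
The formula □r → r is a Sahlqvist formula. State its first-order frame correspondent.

Suppose □r→r is valid. At any x set V(r)={w : Rxw}. Then □r holds at x, so r holds at x, i.e. Rxx.

reflexivity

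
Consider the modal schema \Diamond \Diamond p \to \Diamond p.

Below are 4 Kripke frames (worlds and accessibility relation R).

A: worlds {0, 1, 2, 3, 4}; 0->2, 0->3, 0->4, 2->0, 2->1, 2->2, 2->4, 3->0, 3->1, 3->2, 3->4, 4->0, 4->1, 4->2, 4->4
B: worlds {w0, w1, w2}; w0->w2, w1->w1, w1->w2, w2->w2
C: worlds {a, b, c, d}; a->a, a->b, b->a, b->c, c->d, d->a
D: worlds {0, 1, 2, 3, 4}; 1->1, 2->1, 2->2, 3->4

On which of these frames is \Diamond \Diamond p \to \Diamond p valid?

B, D

This is the axiom for transitivity; its first-order frame correspondent is \forall x \forall y \forall z (Rxy \wedge Ryz \to Rxz).
A: fails — R02 and R20 but not R00.
B: holds.
C: fails — Rbc and Rcd but not Rbd.
D: holds.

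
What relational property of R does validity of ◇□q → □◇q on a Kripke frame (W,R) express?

convergence: ∀x ∀y ∀z (Rxy ∧ Rxz → ∃w (Ryw ∧ Rzw))

This is the .2 axiom.
Its frame correspondent is convergence — ∀x ∀y ∀z (Rxy ∧ Rxz → ∃w (Ryw ∧ Rzw)).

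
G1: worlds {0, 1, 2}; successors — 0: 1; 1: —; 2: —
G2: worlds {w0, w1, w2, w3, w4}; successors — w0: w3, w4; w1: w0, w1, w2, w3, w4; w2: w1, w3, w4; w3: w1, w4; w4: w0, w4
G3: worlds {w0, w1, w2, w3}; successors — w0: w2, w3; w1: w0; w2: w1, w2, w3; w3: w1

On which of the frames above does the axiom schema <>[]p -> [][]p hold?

Frame correspondent (Sahlqvist): forall x forall y forall z ((xRy & x R^2 z) -> exists w (yRw & z = w)) — i.e. a generalized confluence (Geach) condition.
G1: ✓.
G2: fails — w0Rw3, w0R²w0 but no w with w3Rw and w0=w.
G3: fails — w0Rw3, w0R²w2 but no w with w3Rw and w2=w.

G1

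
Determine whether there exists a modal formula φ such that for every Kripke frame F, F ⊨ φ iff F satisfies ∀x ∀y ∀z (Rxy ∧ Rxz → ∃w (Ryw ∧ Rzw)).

Yes, by ◇□q → □◇q

Yes: it is convergence, defined by the .2 schema ◇□q → □◇q.
Suppose ◇□q→□◇q is valid. Take Rxy, Rxz and set V(q)={w : Ryw}. Then □q at y so ◇□q at x, so □◇q at x, so ◇q at z, giving w with Rzw and Ryw.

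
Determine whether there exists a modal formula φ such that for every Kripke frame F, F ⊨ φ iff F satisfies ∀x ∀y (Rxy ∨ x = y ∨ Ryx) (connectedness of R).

Any modally definable frame class is closed under disjoint unions.
Take 3 disjoint single-world reflexive frames: each is trivially connected, but their disjoint union has 3 worlds with no edge between distinct components, so it is not connected.
Hence connectedness of R is not modally definable.

Not definable by any modal formula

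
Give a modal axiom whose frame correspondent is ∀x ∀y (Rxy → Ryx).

A defining formula is ψ → □◇ψ (the B axiom).
Suppose ψ→□◇ψ is valid. Take Rxy and set V(ψ)={x}. Then ψ at x, so □◇ψ at x, so ◇ψ at y, so some z with Ryz has ψ; z=x, i.e. Ryx.

ψ → □◇ψ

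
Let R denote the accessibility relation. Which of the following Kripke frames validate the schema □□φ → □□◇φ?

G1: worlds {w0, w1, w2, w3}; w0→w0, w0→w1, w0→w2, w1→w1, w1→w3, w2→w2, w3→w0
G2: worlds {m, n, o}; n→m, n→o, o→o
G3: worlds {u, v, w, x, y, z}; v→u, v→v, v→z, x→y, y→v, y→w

This is the axiom for a generalized confluence (Geach) condition; its first-order frame correspondent is ∀x ∀z (xR²z → ∃w (xR²w ∧ zRw)).
G1: condition met.
G2: condition met.
G3: fails — vR²u but no t with vR²t and uRt.
Valid on: G1, G2.

G1, G2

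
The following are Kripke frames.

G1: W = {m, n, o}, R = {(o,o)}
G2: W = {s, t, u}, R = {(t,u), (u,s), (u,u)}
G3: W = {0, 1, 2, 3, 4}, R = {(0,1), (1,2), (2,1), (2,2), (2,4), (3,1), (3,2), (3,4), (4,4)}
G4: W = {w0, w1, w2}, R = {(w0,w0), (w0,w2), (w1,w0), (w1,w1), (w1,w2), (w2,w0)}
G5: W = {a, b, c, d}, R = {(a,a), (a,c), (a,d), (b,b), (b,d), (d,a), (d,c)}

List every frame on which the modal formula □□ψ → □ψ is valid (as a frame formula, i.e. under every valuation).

Frame correspondent (Sahlqvist): ∀x ∀y (Rxy → ∃z (Rxz ∧ Rzy)) — i.e. density.
G1: condition met.
G2: condition met.
G3: fails — R01 but no z with R0z and Rz1.
G4: condition met.
G5: condition met.

G1, G2, G4, G5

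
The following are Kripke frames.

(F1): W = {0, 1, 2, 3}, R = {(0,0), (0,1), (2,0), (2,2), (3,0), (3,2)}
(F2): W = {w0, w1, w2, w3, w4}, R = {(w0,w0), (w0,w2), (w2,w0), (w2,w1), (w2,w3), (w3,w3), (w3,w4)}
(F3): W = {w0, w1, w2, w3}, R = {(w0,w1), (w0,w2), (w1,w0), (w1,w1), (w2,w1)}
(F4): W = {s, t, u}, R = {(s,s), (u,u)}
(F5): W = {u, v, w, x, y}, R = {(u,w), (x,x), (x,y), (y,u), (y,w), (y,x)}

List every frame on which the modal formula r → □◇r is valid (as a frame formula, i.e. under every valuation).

Frame correspondent (Sahlqvist): ∀x ∀y (Rxy → Ryx) — i.e. symmetry.
(F1): fails — R32 but not R23.
(F2): fails — Rw2w1 but not Rw1w2.
(F3): fails — Rw0w2 but not Rw2w0.
(F4): ✓.
(F5): fails — Ruw but not Rwu.
Valid on: (F4).

(F4)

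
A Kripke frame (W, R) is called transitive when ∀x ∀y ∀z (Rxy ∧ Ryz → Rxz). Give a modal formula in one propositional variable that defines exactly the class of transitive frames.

□r → □□r

A defining formula is □r → □□r (the 4 axiom).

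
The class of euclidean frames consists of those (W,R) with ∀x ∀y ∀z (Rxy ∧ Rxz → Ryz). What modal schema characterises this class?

This is the Euclidean property; the standard corresponding axiom is 5: ◇ψ → □◇ψ.
Suppose ◇ψ→□◇ψ is valid. Take Rxy, Rxz and set V(ψ)={y}. Then ◇ψ at x, so □◇ψ at x, so ◇ψ at z, so some w with Rzw has ψ; w=y, i.e. Rzy. By symmetry of the argument, Ryz.

◇ψ → □◇ψ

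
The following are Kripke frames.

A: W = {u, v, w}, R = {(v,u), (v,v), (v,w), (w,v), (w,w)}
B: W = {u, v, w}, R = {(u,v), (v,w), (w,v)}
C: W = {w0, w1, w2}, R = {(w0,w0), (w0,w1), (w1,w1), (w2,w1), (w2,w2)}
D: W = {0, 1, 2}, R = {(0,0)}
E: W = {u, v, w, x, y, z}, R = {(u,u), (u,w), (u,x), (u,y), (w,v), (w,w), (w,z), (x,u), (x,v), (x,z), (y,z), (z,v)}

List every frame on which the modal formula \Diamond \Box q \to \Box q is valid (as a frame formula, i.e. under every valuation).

This is the axiom for the Euclidean property; its first-order frame correspondent is \forall x \forall y \forall z (Rxy \wedge Rxz \to Ryz).
A: fails — Rvw and Rvu but not Rwu.
B: fails — Ruv and Ruv but not Rvv.
C: fails — Rw0w1 and Rw0w0 but not Rw1w0.
D: satisfies the condition.
E: fails — Ruw and Ruu but not Rwu.
Valid on: D.

D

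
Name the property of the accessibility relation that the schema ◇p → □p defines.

partial functionality

This schema is the CD axiom.
Its frame correspondent is partial functionality — ∀x ∀y ∀z (Rxy ∧ Rxz → y = z).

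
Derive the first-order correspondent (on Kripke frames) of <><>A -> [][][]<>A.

This is a Sahlqvist (Geach-type) schema ◇^2□^0A → □^3◇^1A.
Minimal-valuation argument: fix x; take any y with xR^2y and any z with xR^3z. Set V(A) to the set of worlds R-reachable from y in exactly 0 steps. Then □^0A holds at y, so the antecedent holds at x; validity forces ◇^1A at z, giving a w with zR^1w and yR^0w.
First-order correspondent: forall x forall y forall z ((x R^2 y & x R^3 z) -> exists w (y = w & zRw)).

forall x forall y forall z ((x R^2 y & x R^3 z) -> exists w (y = w & zRw))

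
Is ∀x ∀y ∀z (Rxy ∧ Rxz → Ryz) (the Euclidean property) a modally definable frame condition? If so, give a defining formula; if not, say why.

Yes — defined by ◇p → □◇p

This is a Sahlqvist condition; the 5 axiom ◇p → □◇p defines it.
Suppose ◇p→□◇p is valid. Take Rxy, Rxz and set V(p)={y}. Then ◇p at x, so □◇p at x, so ◇p at z, so some w with Rzw has p; w=y, i.e. Rzy. By symmetry of the argument, Ryz.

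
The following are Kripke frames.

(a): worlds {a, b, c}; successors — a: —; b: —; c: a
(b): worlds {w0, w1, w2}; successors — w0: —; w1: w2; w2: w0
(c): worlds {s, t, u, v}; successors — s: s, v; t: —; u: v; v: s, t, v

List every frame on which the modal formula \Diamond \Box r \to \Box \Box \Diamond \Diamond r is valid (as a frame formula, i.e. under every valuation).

This is the axiom for a generalized confluence (Geach) condition; its first-order frame correspondent is \forall x \forall y \forall z ((xRy \wedge x R^2 z) \to \exists w (yRw \wedge z R^2 w)).
(a): ✓.
(b): fails — w1Rw2, w1R²w0 but no w with w2Rw and w0R²w.
(c): fails — sRs, sR²t but no w with sRw and tR²w.
Valid on: (a).

(a)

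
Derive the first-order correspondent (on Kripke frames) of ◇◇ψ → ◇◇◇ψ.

∀x ∀y (xR²y → ∃w (y = w ∧ xR³w))

This is a Sahlqvist (Geach-type) schema ◇^2□^0ψ → □^0◇^3ψ.
First-order correspondent: ∀x ∀y (xR²y → ∃w (y = w ∧ xR³w)).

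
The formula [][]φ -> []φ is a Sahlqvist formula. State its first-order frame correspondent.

This is the C4 axiom.
Its frame correspondent is density — forall x forall y (Rxy -> exists z (Rxz & Rzy)).

density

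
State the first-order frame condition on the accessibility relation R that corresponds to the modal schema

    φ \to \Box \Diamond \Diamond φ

\forall x \forall z (xRz \to \exists w (x = w \wedge z R^2 w))

This is a Sahlqvist (Geach-type) schema ◇^0□^0φ → □^1◇^2φ.
Minimal-valuation argument: fix x; take any y with xR^0y and any z with xR^1z. Set V(φ) to the set of worlds R-reachable from y in exactly 0 steps. Then □^0φ holds at y, so the antecedent holds at x; validity forces ◇^2φ at z, giving a w with zR^2w and yR^0w.
First-order correspondent: \forall x \forall z (xRz \to \exists w (x = w \wedge z R^2 w)).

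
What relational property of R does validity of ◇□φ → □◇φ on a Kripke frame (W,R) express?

Suppose ◇□φ→□◇φ is valid. Take Rxy, Rxz and set V(φ)={w : Ryw}. Then □φ at y so ◇□φ at x, so □◇φ at x, so ◇φ at z, giving w with Rzw and Ryw.
Conversely, any frame satisfying ∀x ∀y ∀z (Rxy ∧ Rxz → ∃w (Ryw ∧ Rzw)) validates the schema.
Frame condition: ∀x ∀y ∀z (Rxy ∧ Rxz → ∃w (Ryw ∧ Rzw)).

convergence: ∀x ∀y ∀z (Rxy ∧ Rxz → ∃w (Ryw ∧ Rzw))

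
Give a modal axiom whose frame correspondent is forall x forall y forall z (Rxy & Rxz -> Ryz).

◇s → □◇s

A defining formula is ◇s → □◇s (the 5 axiom).
Suppose ◇s→□◇s is valid. Take Rxy, Rxz and set V(s)={y}. Then ◇s at x, so □◇s at x, so ◇s at z, so some w with Rzw has s; w=y, i.e. Rzy. By symmetry of the argument, Ryz.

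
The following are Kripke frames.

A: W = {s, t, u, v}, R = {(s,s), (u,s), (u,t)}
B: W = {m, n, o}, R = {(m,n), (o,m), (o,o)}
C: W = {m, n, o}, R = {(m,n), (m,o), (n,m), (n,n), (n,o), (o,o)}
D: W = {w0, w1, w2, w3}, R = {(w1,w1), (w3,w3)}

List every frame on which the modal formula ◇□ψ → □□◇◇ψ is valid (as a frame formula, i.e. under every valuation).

C, D

The schema corresponds to a generalized confluence (Geach) condition: ∀x ∀y ∀z ((xRy ∧ xR²z) → ∃w (yRw ∧ zR²w)).
A: fails — uRt, uR²s but no w with tRw and sR²w.
B: fails — oRm, oR²m but no w with mRw and mR²w.
C: satisfies the condition.
D: satisfies the condition.
Valid on: C, D.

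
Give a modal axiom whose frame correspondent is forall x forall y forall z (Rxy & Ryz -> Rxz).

The condition is transitivity. The 4 schema □p → □□p defines it.

□p → □□p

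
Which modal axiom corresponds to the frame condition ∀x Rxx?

This is reflexivity; the standard corresponding axiom is T: □p → p.
Suppose □p→p is valid. At any x set V(p)={w : Rxw}. Then □p holds at x, so p holds at x, i.e. Rxx.

□p → p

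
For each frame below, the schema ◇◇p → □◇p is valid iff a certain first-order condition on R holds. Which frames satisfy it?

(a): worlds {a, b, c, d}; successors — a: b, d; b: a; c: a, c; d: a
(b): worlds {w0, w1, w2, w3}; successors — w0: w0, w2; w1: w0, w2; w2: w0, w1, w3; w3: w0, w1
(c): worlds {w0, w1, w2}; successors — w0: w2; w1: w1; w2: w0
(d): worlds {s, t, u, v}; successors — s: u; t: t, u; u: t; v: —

(c)

Frame correspondent (Sahlqvist): ∀x ∀y ∀z ((xR²y ∧ xRz) → ∃w (y = w ∧ zRw)) — i.e. a generalized confluence (Geach) condition.
(a): fails — cR²a, cRa but no w with a=w and aRw.
(b): fails — w0R²w1, w0Rw0 but no w with w1=w and w0Rw.
(c): holds.
(d): fails — tR²u, tRu but no w with u=w and uRw.
Valid on: (c).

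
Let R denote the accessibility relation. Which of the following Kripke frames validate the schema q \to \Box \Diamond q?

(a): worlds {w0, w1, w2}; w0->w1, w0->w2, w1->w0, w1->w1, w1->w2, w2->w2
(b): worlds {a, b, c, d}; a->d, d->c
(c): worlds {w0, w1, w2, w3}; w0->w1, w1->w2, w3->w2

none

The schema corresponds to symmetry: \forall x \forall y (Rxy \to Ryx).
(a): fails — Rw1w2 but not Rw2w1.
(b): fails — Rad but not Rda.
(c): fails — Rw1w2 but not Rw2w1.
Valid on no frame.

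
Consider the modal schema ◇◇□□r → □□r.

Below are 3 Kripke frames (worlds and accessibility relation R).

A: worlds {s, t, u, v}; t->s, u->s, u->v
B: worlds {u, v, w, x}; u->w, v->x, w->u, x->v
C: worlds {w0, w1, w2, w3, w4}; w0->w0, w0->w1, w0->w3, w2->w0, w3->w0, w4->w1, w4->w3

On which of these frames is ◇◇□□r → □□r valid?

Frame correspondent (Sahlqvist): ∀x ∀y ∀z ((xR²y ∧ xR²z) → ∃w (yR²w ∧ z = w)) — i.e. a generalized confluence (Geach) condition.
A: holds.
B: holds.
C: fails — w0R²w1, w0R²w0 but no w with w1R²w and w0=w.
Valid on: A, B.

A, B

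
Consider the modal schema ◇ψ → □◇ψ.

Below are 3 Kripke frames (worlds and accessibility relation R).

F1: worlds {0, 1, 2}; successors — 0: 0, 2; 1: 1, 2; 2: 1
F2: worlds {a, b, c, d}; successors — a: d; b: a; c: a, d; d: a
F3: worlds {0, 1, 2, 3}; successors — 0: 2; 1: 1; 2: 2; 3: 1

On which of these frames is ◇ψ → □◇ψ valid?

Frame correspondent (Sahlqvist): ∀x ∀y ∀z (Rxy ∧ Rxz → Ryz) — i.e. the Euclidean property.
F1: fails — R02 and R00 but not R20.
F2: fails — Rad and Rad but not Rdd.
F3: holds.

F3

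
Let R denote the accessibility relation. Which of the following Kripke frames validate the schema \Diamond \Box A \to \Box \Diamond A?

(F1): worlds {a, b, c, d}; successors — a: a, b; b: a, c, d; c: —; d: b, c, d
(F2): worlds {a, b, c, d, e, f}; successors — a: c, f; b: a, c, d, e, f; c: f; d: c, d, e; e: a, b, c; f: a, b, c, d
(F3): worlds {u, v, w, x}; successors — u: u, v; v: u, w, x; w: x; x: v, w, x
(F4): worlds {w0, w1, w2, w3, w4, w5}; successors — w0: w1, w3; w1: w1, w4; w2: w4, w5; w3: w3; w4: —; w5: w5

The schema corresponds to convergence: \forall x \forall y \forall z (Rxy \wedge Rxz \to \exists w (Ryw \wedge Rzw)).
(F1): fails — Rbc and Rbc but c and c have no common successor.
(F2): fails — Rac and Raf but c and f have no common successor.
(F3): fails — Rvw and Rvu but w and u have no common successor.
(F4): fails — Rw0w1 and Rw0w3 but w1 and w3 have no common successor.

none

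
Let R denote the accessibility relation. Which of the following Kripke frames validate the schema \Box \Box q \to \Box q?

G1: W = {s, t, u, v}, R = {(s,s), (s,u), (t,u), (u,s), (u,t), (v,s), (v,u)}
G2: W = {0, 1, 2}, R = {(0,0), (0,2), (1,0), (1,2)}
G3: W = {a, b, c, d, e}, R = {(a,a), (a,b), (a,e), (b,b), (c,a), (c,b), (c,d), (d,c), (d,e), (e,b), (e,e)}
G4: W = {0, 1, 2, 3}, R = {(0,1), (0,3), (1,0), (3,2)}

G2

The schema corresponds to density: \forall x \forall y (Rxy \to \exists z (Rxz \wedge Rzy)).
G1: fails — Rut but no z with Ruz and Rzt.
G2: ✓.
G3: fails — Rcd but no z with Rcz and Rzd.
G4: fails — R01 but no z with R0z and Rz1.
Valid on: G2.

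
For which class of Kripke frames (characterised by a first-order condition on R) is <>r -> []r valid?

Suppose ◇r→□r is valid. Take Rxy, Rxz and set V(r)={y}. Then ◇r at x, so □r at x, so r at z, i.e. z=y.

partial functionality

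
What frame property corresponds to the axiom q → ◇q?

Replacing q by ¬q and contraposing gives the equivalent schema □q → q.
Suppose □q→q is valid. At any x set V(q)={w : Rxw}. Then □q holds at x, so q holds at x, i.e. Rxx.

reflexivity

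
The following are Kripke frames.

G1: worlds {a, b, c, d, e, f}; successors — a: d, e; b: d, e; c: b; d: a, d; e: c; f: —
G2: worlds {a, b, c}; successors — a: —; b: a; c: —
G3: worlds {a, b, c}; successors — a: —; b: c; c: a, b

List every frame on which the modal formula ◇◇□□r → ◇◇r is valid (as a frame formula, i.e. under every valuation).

This is the axiom for a generalized confluence (Geach) condition; its first-order frame correspondent is ∀x ∀y (xR²y → ∃w (yR²w ∧ xR²w)).
G1: fails — cR²e but no w with eR²w and cR²w.
G2: condition met.
G3: fails — bR²a but no w with aR²w and bR²w.
Valid on: G2.

G2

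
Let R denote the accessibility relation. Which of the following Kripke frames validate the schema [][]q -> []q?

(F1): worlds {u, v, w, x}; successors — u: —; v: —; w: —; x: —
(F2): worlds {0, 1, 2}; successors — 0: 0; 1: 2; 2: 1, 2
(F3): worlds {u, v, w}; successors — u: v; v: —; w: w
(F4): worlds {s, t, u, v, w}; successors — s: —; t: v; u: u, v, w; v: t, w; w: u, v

(F1), (F2)

This is the axiom for density; its first-order frame correspondent is forall x forall y (Rxy -> exists z (Rxz & Rzy)).
(F1): satisfies the condition.
(F2): satisfies the condition.
(F3): fails — Ruv but no z with Ruz and Rzv.
(F4): fails — Rtv but no z with Rtz and Rzv.
Valid on: (F1), (F2).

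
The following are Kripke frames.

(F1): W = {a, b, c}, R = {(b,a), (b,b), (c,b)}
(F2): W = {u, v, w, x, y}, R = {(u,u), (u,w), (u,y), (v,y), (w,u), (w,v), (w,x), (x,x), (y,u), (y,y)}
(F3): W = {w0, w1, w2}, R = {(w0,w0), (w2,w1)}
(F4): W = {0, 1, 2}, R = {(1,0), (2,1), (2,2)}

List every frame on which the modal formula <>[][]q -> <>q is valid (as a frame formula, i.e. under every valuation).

The schema corresponds to a generalized confluence (Geach) condition: forall x forall y (xRy -> exists w (y R^2 w & xRw)).
(F1): fails — bRa but no w with aR²w and bRw.
(F2): holds.
(F3): fails — w2Rw1 but no w with w1R²w and w2Rw.
(F4): fails — 1R0 but no w with 0R²w and 1Rw.
Valid on: (F2).

(F2)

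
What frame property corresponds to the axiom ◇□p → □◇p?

Suppose ◇□p→□◇p is valid. Take Rxy, Rxz and set V(p)={w : Ryw}. Then □p at y so ◇□p at x, so □◇p at x, so ◇p at z, giving w with Rzw and Ryw.

convergence: ∀x ∀y ∀z (Rxy ∧ Rxz → ∃w (Ryw ∧ Rzw))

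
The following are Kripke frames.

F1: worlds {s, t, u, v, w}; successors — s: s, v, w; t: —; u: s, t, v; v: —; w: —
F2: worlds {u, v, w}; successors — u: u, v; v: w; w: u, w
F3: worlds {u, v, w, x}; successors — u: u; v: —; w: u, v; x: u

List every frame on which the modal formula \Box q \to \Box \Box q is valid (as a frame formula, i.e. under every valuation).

F3

The schema corresponds to transitivity: \forall x \forall y \forall z (Rxy \wedge Ryz \to Rxz).
F1: fails — Rus and Rsw but not Ruw.
F2: fails — Ruv and Rvw but not Ruw.
F3: ✓.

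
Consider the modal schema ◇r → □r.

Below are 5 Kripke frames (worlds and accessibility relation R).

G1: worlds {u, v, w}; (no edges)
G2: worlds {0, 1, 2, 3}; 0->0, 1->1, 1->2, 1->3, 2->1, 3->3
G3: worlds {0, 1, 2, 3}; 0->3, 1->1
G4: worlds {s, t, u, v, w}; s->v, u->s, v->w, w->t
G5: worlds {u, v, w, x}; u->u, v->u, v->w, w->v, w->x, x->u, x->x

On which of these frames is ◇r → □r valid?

G1, G3, G4

Frame correspondent (Sahlqvist): ∀x ∀y ∀z (Rxy ∧ Rxz → y = z) — i.e. partial functionality.
G1: satisfies the condition.
G2: fails — 1 sees both 1 and 2.
G3: satisfies the condition.
G4: satisfies the condition.
G5: fails — v sees both u and w.
Valid on: G1, G3, G4.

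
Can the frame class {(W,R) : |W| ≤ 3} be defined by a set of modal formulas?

Any modally definable frame class is closed under disjoint unions.
Any modal formula valid on each of 4 disjoint one-world frames is valid on their disjoint union (validity is preserved under disjoint unions). Each one-world frame has |W|=1≤3, but the union has |W|=4.
So the class is not modally definable.

Not modally definable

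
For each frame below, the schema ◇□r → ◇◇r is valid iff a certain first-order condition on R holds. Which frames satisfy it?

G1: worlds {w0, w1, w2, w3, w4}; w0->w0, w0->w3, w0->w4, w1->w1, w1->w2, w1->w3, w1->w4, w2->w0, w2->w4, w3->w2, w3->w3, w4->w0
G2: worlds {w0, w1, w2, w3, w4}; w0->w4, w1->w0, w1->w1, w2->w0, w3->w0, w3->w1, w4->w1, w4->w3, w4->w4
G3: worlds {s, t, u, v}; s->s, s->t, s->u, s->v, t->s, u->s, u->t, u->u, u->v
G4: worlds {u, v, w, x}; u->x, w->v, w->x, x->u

The schema corresponds to a generalized confluence (Geach) condition: ∀x ∀y (xRy → ∃w (yRw ∧ xR²w)).
G1: holds.
G2: holds.
G3: fails — sRv but no w with vRw and sR²w.
G4: fails — wRv but no t with vRt and wR²t.

G1, G2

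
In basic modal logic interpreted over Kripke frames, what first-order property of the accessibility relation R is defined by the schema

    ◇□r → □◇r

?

convergence: ∀x ∀y ∀z (Rxy ∧ Rxz → ∃w (Ryw ∧ Rzw))

This is the .2 axiom.
Its frame correspondent is convergence — ∀x ∀y ∀z (Rxy ∧ Rxz → ∃w (Ryw ∧ Rzw)).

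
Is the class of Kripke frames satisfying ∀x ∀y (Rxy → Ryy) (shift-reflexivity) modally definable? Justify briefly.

Yes, by □(□r → r)

This is a Sahlqvist condition; the T□ axiom □(□r → r) defines it.
Suppose □(□r→r) is valid. Take Rxy and set V(r)={w : Ryw}. Then at y, □r holds; since □(□r→r) at x, □r→r at y, so r at y, i.e. Ryy.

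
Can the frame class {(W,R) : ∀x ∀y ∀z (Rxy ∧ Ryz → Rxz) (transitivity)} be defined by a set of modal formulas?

Yes: it is transitivity, defined by the 4 schema □r → □□r.
Suppose □r→□□r is valid. Take Rxy, Ryz and set V(r)={w : Rxw}. Then □r at x, so □□r at x, so □r at y, so r at z, i.e. Rxz.

Definable; □r → □□r defines it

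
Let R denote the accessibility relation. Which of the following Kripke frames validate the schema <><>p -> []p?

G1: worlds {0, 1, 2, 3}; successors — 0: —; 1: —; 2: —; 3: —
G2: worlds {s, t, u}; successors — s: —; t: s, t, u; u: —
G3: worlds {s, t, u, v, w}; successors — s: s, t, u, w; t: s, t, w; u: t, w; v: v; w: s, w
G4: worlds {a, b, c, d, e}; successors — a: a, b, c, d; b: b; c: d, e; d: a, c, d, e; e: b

G1

Frame correspondent (Sahlqvist): forall x forall y forall z ((x R^2 y & xRz) -> exists w (y = w & z = w)) — i.e. a generalized confluence (Geach) condition.
G1: satisfies the condition.
G2: fails — tR²s, tRt but s ≠ t.
G3: fails — sR²s, sRt but s ≠ t.
G4: fails — aR²a, aRb but a ≠ b.
Valid on: G1.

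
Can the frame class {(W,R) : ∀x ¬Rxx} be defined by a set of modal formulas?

Modal frame validity is preserved under surjective bounded morphisms.
The 3-cycle (worlds w0,w1,w2 with w0→w1→w2→w0) is irreflexive, and the map sending every world to a single reflexive point • is a surjective bounded morphism (forth: every edge maps to (•,•); back: every world has a successor). So any modal formula valid on the 3-cycle is also valid on the reflexive point, which is not irreflexive.
So the class is not modally definable.

Not modally definable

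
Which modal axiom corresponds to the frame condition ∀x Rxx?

The condition is reflexivity. The T schema □p → p defines it.
Suppose □p→p is valid. At any x set V(p)={w : Rxw}. Then □p holds at x, so p holds at x, i.e. Rxx.

□p → p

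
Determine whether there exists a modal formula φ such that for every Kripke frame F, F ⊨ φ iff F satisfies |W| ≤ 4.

Any modally definable frame class is closed under disjoint unions.
Any modal formula valid on each of 5 disjoint one-world frames is valid on their disjoint union (validity is preserved under disjoint unions). Each one-world frame has |W|=1≤4, but the union has |W|=5.
So the class is not modally definable.

No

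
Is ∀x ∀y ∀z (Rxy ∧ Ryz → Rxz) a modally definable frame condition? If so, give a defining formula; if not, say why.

Definable; □r → □□r defines it

The condition is transitivity. A defining modal formula is □r → □□r.
Suppose □r→□□r is valid. Take Rxy, Ryz and set V(r)={w : Rxw}. Then □r at x, so □□r at x, so □r at y, so r at z, i.e. Rxz.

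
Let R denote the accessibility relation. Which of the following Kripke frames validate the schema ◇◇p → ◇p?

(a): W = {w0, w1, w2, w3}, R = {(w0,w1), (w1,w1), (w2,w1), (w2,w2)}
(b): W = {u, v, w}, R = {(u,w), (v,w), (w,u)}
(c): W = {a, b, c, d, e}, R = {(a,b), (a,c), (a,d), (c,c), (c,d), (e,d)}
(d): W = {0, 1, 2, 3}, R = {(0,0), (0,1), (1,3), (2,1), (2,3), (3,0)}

(a), (c)

The schema corresponds to transitivity: ∀x ∀y ∀z (Rxy ∧ Ryz → Rxz).
(a): ✓.
(b): fails — Rwu and Ruw but not Rww.
(c): ✓.
(d): fails — R01 and R13 but not R03.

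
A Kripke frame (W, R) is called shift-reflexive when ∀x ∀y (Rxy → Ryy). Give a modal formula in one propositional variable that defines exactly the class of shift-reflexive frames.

This is shift-reflexivity; the standard corresponding axiom is T□: □(□ψ → ψ).
Suppose □(□ψ→ψ) is valid. Take Rxy and set V(ψ)={w : Ryw}. Then at y, □ψ holds; since □(□ψ→ψ) at x, □ψ→ψ at y, so ψ at y, i.e. Ryy.

□(□ψ → ψ)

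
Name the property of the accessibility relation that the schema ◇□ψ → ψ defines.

Symmetry

This is a form of the B axiom.
It corresponds to symmetry: ∀x ∀y (Rxy → Ryx).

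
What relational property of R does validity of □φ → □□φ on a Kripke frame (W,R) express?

transitivity

This is the 4 axiom.
Its frame correspondent is transitivity — ∀x ∀y ∀z (Rxy ∧ Ryz → Rxz).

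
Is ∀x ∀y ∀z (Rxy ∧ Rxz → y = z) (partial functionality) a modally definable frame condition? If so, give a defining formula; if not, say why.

The condition is partial functionality. A defining modal formula is ◇p → □p.
Suppose ◇p→□p is valid. Take Rxy, Rxz and set V(p)={y}. Then ◇p at x, so □p at x, so p at z, i.e. z=y.

Yes — defined by ◇p → □p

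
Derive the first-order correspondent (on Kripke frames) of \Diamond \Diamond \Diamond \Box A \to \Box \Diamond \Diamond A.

This is a Sahlqvist (Geach-type) schema ◇^3□^1A → □^1◇^2A.
Minimal-valuation argument: fix x; take any y with xR^3y and any z with xR^1z. Set V(A) to the set of worlds R-reachable from y in exactly 1 step. Then □^1A holds at y, so the antecedent holds at x; validity forces ◇^2A at z, giving a w with zR^2w and yR^1w.
First-order correspondent: \forall x \forall y \forall z ((x R^3 y \wedge xRz) \to \exists w (yRw \wedge z R^2 w)).

\forall x \forall y \forall z ((x R^3 y \wedge xRz) \to \exists w (yRw \wedge z R^2 w))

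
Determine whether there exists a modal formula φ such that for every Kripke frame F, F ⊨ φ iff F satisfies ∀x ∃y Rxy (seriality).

This is a Sahlqvist condition; the D axiom □r → ◇r defines it.
Suppose □r→◇r is valid. At any x set V(r)=W. Then □r at x, so ◇r at x, so x has a successor.

Yes, by □r → ◇r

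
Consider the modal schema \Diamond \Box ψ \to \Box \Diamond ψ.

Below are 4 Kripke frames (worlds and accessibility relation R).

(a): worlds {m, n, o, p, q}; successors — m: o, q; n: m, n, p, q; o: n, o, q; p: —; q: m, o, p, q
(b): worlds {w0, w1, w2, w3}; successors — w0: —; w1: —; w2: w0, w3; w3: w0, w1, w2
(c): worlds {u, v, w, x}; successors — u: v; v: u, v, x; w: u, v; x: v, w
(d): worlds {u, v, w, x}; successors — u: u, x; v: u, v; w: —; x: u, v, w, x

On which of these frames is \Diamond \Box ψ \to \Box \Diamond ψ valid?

This is the axiom for convergence; its first-order frame correspondent is \forall x \forall y \forall z (Rxy \wedge Rxz \to \exists w (Ryw \wedge Rzw)).
(a): fails — Rnn and Rnp but n and p have no common successor.
(b): fails — Rw2w0 and Rw2w0 but w0 and w0 have no common successor.
(c): satisfies the condition.
(d): fails — Rxw and Rxw but w and w have no common successor.

(c)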